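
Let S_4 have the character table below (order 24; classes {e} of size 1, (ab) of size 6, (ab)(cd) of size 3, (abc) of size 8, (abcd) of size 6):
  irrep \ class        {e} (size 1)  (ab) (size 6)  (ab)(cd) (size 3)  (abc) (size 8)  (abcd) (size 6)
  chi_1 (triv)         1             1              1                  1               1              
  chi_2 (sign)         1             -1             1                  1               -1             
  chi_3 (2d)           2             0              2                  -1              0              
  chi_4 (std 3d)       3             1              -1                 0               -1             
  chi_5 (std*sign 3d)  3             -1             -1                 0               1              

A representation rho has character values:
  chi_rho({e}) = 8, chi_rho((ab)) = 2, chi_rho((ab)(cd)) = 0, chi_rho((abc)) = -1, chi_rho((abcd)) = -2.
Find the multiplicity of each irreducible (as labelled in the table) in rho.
Multiplicities: chi_1: 0, chi_2: 0, chi_3: 1, chi_4: 2, chi_5: 0.

Use <chi_rho, chi> = (1/|G|) sum_C |C| * chi_rho(C) * conj(chi(C)) with |G| = 24 for each irreducible chi in the table:
  <chi_rho, chi_1> = (1/24)[1*(8)*conj(1) + 6*(2)*conj(1) + 3*(0)*conj(1) + 8*(-1)*conj(1) + 6*(-2)*conj(1)]
      = (1/24)[(8) + (12) + (0) + (-8) + (-12)] = 0/24 = 0
  <chi_rho, chi_2> = (1/24)[1*(8)*conj(1) + 6*(2)*conj(-1) + 3*(0)*conj(1) + 8*(-1)*conj(1) + 6*(-2)*conj(-1)]
      = (1/24)[(8) + (-12) + (0) + (-8) + (12)] = 0/24 = 0
  <chi_rho, chi_3> = (1/24)[1*(8)*conj(2) + 6*(2)*conj(0) + 3*(0)*conj(2) + 8*(-1)*conj(-1) + 6*(-2)*conj(0)]
      = (1/24)[(16) + (0) + (0) + (8) + (0)] = 24/24 = 1
  <chi_rho, chi_4> = (1/24)[1*(8)*conj(3) + 6*(2)*conj(1) + 3*(0)*conj(-1) + 8*(-1)*conj(0) + 6*(-2)*conj(-1)]
      = (1/24)[(24) + (12) + (0) + (0) + (12)] = 48/24 = 2
  <chi_rho, chi_5> = (1/24)[1*(8)*conj(3) + 6*(2)*conj(-1) + 3*(0)*conj(-1) + 8*(-1)*conj(0) + 6*(-2)*conj(1)]
      = (1/24)[(24) + (-12) + (0) + (0) + (-12)] = 0/24 = 0
Dimension check: dim(rho) = sum (mult * dim) = 0*1 + 0*1 + 1*2 + 2*3 + 0*3 = 8 = chi_rho(e) = 8.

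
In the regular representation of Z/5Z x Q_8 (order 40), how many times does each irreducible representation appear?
Each irreducible V_i of dimension d_i appears with multiplicity d_i, i.e. rho_reg = (direct sum over all irreducibles V_i) d_i V_i. The irreducible dimensions for Z/5Z x Q_8 are 1, 1, 1, 1, 1, 1, 1, 1, 1, 1, 1, 1, 1, 1, 1, 1, 1, 1, 1, 1, 2, 2, 2, 2, 2: 20 irreducibles of dimension 1, each with multiplicity 1; 5 irreducibles of dimension 2, each with multiplicity 2. Total dimension 20*1*1 + 5*2*2 = 40 = |G|.

Solution. General theorem: in the regular representation of a finite group G, each irreducible appears with multiplicity equal to its dimension. Check: dim(rho_reg) = sum d_i^2 = 1 + 1 + 1 + 1 + 1 + 1 + 1 + 1 + 1 + 1 + 1 + 1 + 1 + 1 + 1 + 1 + 1 + 1 + 1 + 1 + 4 + 4 + 4 + 4 + 4 = 40 = |G|.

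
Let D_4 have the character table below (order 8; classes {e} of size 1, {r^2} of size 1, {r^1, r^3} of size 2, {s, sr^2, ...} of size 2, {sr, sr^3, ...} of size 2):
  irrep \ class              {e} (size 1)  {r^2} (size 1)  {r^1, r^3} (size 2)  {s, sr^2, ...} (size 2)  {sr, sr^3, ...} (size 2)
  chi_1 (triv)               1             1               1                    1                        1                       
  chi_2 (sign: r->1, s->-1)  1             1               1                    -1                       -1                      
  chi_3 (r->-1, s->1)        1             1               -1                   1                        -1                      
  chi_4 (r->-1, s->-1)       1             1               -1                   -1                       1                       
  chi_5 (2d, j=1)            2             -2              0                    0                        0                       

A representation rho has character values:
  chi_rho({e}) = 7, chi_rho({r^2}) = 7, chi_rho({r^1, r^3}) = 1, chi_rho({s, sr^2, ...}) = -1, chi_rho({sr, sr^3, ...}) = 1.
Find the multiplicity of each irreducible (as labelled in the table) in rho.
Multiplicities: chi_1: 2, chi_2: 2, chi_3: 1, chi_4: 2, chi_5: 0.

Derivation: Use <chi_rho, chi> = (1/|G|) sum_C |C| * chi_rho(C) * conj(chi(C)) with |G| = 8 for each irreducible chi in the table:
  <chi_rho, chi_1> = (1/8)[1*(7)*conj(1) + 1*(7)*conj(1) + 2*(1)*conj(1) + 2*(-1)*conj(1) + 2*(1)*conj(1)]
      = (1/8)[(7) + (7) + (2) + (-2) + (2)] = 16/8 = 2
  <chi_rho, chi_2> = (1/8)[1*(7)*conj(1) + 1*(7)*conj(1) + 2*(1)*conj(1) + 2*(-1)*conj(-1) + 2*(1)*conj(-1)]
      = (1/8)[(7) + (7) + (2) + (2) + (-2)] = 16/8 = 2
  <chi_rho, chi_3> = (1/8)[1*(7)*conj(1) + 1*(7)*conj(1) + 2*(1)*conj(-1) + 2*(-1)*conj(1) + 2*(1)*conj(-1)]
      = (1/8)[(7) + (7) + (-2) + (-2) + (-2)] = 8/8 = 1
  <chi_rho, chi_4> = (1/8)[1*(7)*conj(1) + 1*(7)*conj(1) + 2*(1)*conj(-1) + 2*(-1)*conj(-1) + 2*(1)*conj(1)]
      = (1/8)[(7) + (7) + (-2) + (2) + (2)] = 16/8 = 2
  <chi_rho, chi_5> = (1/8)[1*(7)*conj(2) + 1*(7)*conj(-2) + 2*(1)*conj(0) + 2*(-1)*conj(0) + 2*(1)*conj(0)]
      = (1/8)[(14) + (-14) + (0) + (0) + (0)] = 0/8 = 0
Dimension check: dim(rho) = sum (mult * dim) = 2*1 + 2*1 + 1*1 + 2*1 + 0*2 = 7 = chi_rho(e) = 7.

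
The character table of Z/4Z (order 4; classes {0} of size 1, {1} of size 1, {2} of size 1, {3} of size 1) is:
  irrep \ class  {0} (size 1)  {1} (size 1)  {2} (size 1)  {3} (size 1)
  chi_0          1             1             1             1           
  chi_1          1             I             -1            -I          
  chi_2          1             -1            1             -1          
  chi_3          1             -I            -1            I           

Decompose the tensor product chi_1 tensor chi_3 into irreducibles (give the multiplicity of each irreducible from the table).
chi_1 tensor chi_3 = chi_0 (all other irreducibles have multiplicity 0).

Reasoning: The character of a tensor product is the pointwise product (chi_1 * chi_3)(C) = chi_1(C) * chi_3(C):
  {0}: (1)*(1), {1}: (I)*(-I), {2}: (-1)*(-1), {3}: (-I)*(I)
so (chi_1 * chi_3) takes values
  {0} -> 1, {1} -> 1, {2} -> 1, {3} -> 1.
Now take the inner product of this character with each irreducible chi from the table, <chi_1*chi_3, chi> = (1/4) sum_C |C| (chi_1*chi_3)(C) conj(chi(C)):
  <chi_1*chi_3, chi_0> = (1/4)[1*(1)*conj(1) + 1*(1)*conj(1) + 1*(1)*conj(1) + 1*(1)*conj(1)]
      = (1/4)[(1) + (1) + (1) + (1)] = 4/4 = 1
  <chi_1*chi_3, chi_1> = (1/4)[1*(1)*conj(1) + 1*(1)*conj(I) + 1*(1)*conj(-1) + 1*(1)*conj(-I)]
      = (1/4)[(1) + (-I) + (-1) + (I)] = 0/4 = 0
  <chi_1*chi_3, chi_2> = (1/4)[1*(1)*conj(1) + 1*(1)*conj(-1) + 1*(1)*conj(1) + 1*(1)*conj(-1)]
      = (1/4)[(1) + (-1) + (1) + (-1)] = 0/4 = 0
  <chi_1*chi_3, chi_3> = (1/4)[1*(1)*conj(1) + 1*(1)*conj(-I) + 1*(1)*conj(-1) + 1*(1)*conj(I)]
      = (1/4)[(1) + (I) + (-1) + (-I)] = 0/4 = 0
(Exp terms are combined using exp(i*s)*conj(exp(i*t)) = exp(i*(s-t)), and sums of them are collapsed using the identity that for every m > 1 the m distinct m-th roots of unity sum to 0, e.g. 1 + exp(2*I*pi/3) + exp(-2*I*pi/3) = 0.)
Hence the multiplicities are chi_0: 1. Dimension check: dim(chi_1)*dim(chi_3) = 1*1 = 1 and sum (mult * dim) = 1*1 = 1.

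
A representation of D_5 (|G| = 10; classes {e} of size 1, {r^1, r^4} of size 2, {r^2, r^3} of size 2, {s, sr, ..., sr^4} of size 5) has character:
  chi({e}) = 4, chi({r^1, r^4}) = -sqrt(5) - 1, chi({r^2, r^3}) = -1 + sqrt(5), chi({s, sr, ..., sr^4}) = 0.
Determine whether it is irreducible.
Not irreducible (reducible): <chi, chi> = 4 > 1.

Proof sketch: <chi, chi> = (1/|G|) sum_C |C| * |chi(C)|^2 = (1/10)[1*|4|^2 + 2*|-sqrt(5) - 1|^2 + 2*|-1 + sqrt(5)|^2 + 5*|0|^2]
  = (1/10)[(16) + (4*sqrt(5) + 12) + (12 - 4*sqrt(5)) + (0)] = 40/10 = 4.
A character is irreducible iff <chi, chi> = 1, so this representation is reducible.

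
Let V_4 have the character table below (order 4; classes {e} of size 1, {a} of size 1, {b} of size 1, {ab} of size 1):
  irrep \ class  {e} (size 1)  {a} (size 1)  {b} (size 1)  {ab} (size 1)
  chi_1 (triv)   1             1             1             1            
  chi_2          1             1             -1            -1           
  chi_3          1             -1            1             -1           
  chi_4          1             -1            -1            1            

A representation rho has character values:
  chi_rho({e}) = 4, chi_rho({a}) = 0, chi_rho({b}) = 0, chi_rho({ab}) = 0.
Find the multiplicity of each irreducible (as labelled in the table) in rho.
Multiplicities: chi_1: 1, chi_2: 1, chi_3: 1, chi_4: 1.

Justification: Use <chi_rho, chi> = (1/|G|) sum_C |C| * chi_rho(C) * conj(chi(C)) with |G| = 4 for each irreducible chi in the table:
  <chi_rho, chi_1> = (1/4)[1*(4)*conj(1) + 1*(0)*conj(1) + 1*(0)*conj(1) + 1*(0)*conj(1)]
      = (1/4)[(4) + (0) + (0) + (0)] = 4/4 = 1
  <chi_rho, chi_2> = (1/4)[1*(4)*conj(1) + 1*(0)*conj(1) + 1*(0)*conj(-1) + 1*(0)*conj(-1)]
      = (1/4)[(4) + (0) + (0) + (0)] = 4/4 = 1
  <chi_rho, chi_3> = (1/4)[1*(4)*conj(1) + 1*(0)*conj(-1) + 1*(0)*conj(1) + 1*(0)*conj(-1)]
      = (1/4)[(4) + (0) + (0) + (0)] = 4/4 = 1
  <chi_rho, chi_4> = (1/4)[1*(4)*conj(1) + 1*(0)*conj(-1) + 1*(0)*conj(-1) + 1*(0)*conj(1)]
      = (1/4)[(4) + (0) + (0) + (0)] = 4/4 = 1
Dimension check: dim(rho) = sum (mult * dim) = 1*1 + 1*1 + 1*1 + 1*1 = 4 = chi_rho(e) = 4.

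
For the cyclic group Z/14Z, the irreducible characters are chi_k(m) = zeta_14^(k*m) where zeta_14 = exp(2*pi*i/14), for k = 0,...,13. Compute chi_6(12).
chi_6(12) = zeta_14^72 = exp(2*I*pi/7)

Proof sketch: chi_6(12) = zeta_14^(6*12) = zeta_14^72. Since zeta_14^14 = 1, this equals zeta_14^2 = exp(2*pi*i*2/14) = exp(2*I*pi/7).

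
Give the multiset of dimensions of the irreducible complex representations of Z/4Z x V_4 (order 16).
Dimensions: 1, 1, 1, 1, 1, 1, 1, 1, 1, 1, 1, 1, 1, 1, 1, 1

Reasoning: There are 16 irreducibles (= number of conjugacy classes). Their dimensions d_i satisfy sum d_i^2 = |G| = 16: 1 + 1 + 1 + 1 + 1 + 1 + 1 + 1 + 1 + 1 + 1 + 1 + 1 + 1 + 1 + 1 = 16. (For the product with Z/4Z: each of the 4 1-dim characters of Z/4Z tensors with each irrep of V_4, giving 4 copies of each V_4-dimension.)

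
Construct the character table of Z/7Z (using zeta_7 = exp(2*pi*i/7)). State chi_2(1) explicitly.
Character table of Z/7Z (irreps indexed chi_0,...,chi_6 with chi_k(m) = zeta_7^(k*m), zeta_7 = exp(2*pi*i/7)):
  irrep \ class  {0} (size 1)  {1} (size 1)    {2} (size 1)    {3} (size 1)    {4} (size 1)    {5} (size 1)    {6} (size 1)  
  chi_0          1             1               1               1               1               1               1             
  chi_1          1             exp(2*I*pi/7)   exp(4*I*pi/7)   exp(6*I*pi/7)   exp(-6*I*pi/7)  exp(-4*I*pi/7)  exp(-2*I*pi/7)
  chi_2          1             exp(4*I*pi/7)   exp(-6*I*pi/7)  exp(-2*I*pi/7)  exp(2*I*pi/7)   exp(6*I*pi/7)   exp(-4*I*pi/7)
  chi_3          1             exp(6*I*pi/7)   exp(-2*I*pi/7)  exp(4*I*pi/7)   exp(-4*I*pi/7)  exp(2*I*pi/7)   exp(-6*I*pi/7)
  chi_4          1             exp(-6*I*pi/7)  exp(2*I*pi/7)   exp(-4*I*pi/7)  exp(4*I*pi/7)   exp(-2*I*pi/7)  exp(6*I*pi/7) 
  chi_5          1             exp(-4*I*pi/7)  exp(6*I*pi/7)   exp(2*I*pi/7)   exp(-2*I*pi/7)  exp(-6*I*pi/7)  exp(4*I*pi/7) 
  chi_6          1             exp(-2*I*pi/7)  exp(-4*I*pi/7)  exp(-6*I*pi/7)  exp(6*I*pi/7)   exp(4*I*pi/7)   exp(2*I*pi/7) 

Spot check: chi_2(1) = zeta_7^(2*1) = zeta_7^2 = exp(4*I*pi/7).

Working: Z/7Z is abelian, so all 7 irreducible complex representations are 1-dimensional. They are given by chi_k(m) = zeta_7^(k*m) for k = 0,...,6. Row orthogonality: sum_m chi_k(m) conj(chi_l(m)) = 7 * [k = l].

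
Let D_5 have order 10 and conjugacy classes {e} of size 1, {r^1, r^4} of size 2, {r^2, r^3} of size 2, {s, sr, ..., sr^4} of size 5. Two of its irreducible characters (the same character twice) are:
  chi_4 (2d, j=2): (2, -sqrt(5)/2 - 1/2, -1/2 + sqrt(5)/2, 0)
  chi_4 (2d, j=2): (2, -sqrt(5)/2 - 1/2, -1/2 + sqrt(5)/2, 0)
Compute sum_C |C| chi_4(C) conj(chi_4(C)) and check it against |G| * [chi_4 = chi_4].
Sum = 10 = |G| = 10; so <chi_4, chi_4> = 1 (norm-1 confirms irreducibility).

Explanation: Compute term by term over conjugacy classes (|C| * chi_4(C) * conj(chi_4(C))):
  1*(2)*conj(2) + 2*(-sqrt(5)/2 - 1/2)*conj(-sqrt(5)/2 - 1/2) + 2*(-1/2 + sqrt(5)/2)*conj(-1/2 + sqrt(5)/2) + 5*(0)*conj(0)
  = (4) + (sqrt(5) + 3) + (3 - sqrt(5)) + (0)
  = 10.
Dividing by |G| = 10 gives 10/10 = 1, matching the row-orthogonality relation <chi_4, chi_4> = [chi_4 = chi_4].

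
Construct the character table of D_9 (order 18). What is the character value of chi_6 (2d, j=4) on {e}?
Conjugacy classes: {e} of size 1, {r^1, r^8} of size 2, {r^2, r^7} of size 2, {r^3, r^6} of size 2, {r^4, r^5} of size 2, {s, sr, ..., sr^8} of size 9.
Character table:
  irrep \ class              {e} (size 1)  {r^1, r^8} (size 2)  {r^2, r^7} (size 2)  {r^3, r^6} (size 2)  {r^4, r^5} (size 2)  {s, sr, ..., sr^8} (size 9)
  chi_1 (triv)               1             1                    1                    1                    1                    1                          
  chi_2 (sign: r->1, s->-1)  1             1                    1                    1                    1                    -1                         
  chi_3 (2d, j=1)            2             2*cos(2*pi/9)        2*cos(4*pi/9)        -1                   -2*cos(pi/9)         0                          
  chi_4 (2d, j=2)            2             2*cos(4*pi/9)        -2*cos(pi/9)         -1                   2*cos(2*pi/9)        0                          
  chi_5 (2d, j=3)            2             -1                   -1                   2                    -1                   0                          
  chi_6 (2d, j=4)            2             -2*cos(pi/9)         2*cos(2*pi/9)        -1                   2*cos(4*pi/9)        0                          

Spot check: chi_6 (2d, j=4) on {e} = 2.

Explanation: D_9 has order 2*9 = 18 with 6 conjugacy classes, hence 6 irreducibles. Sum of squared dims 1 + 1 + 4 + 4 + 4 + 4 = 18 = |G|. Linear characters come from the abelianisation; the 2-dimensional irreps have character r^k -> 2*cos(2*pi*j*k/9), reflections -> 0.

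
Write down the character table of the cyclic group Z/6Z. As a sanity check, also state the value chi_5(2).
Character table of Z/6Z (irreps indexed chi_0,...,chi_5 with chi_k(m) = zeta_6^(k*m), zeta_6 = exp(2*pi*i/6)):
  irrep \ class  {0} (size 1)  {1} (size 1)    {2} (size 1)    {3} (size 1)  {4} (size 1)    {5} (size 1)  
  chi_0          1             1               1               1             1               1             
  chi_1          1             exp(I*pi/3)     exp(2*I*pi/3)   -1            exp(-2*I*pi/3)  exp(-I*pi/3)  
  chi_2          1             exp(2*I*pi/3)   exp(-2*I*pi/3)  1             exp(2*I*pi/3)   exp(-2*I*pi/3)
  chi_3          1             -1              1               -1            1               -1            
  chi_4          1             exp(-2*I*pi/3)  exp(2*I*pi/3)   1             exp(-2*I*pi/3)  exp(2*I*pi/3) 
  chi_5          1             exp(-I*pi/3)    exp(-2*I*pi/3)  -1            exp(2*I*pi/3)   exp(I*pi/3)   

Spot check: chi_5(2) = zeta_6^(5*2) = zeta_6^10 = exp(-2*I*pi/3).

Derivation: Z/6Z is abelian, so all 6 irreducible complex representations are 1-dimensional. They are given by chi_k(m) = zeta_6^(k*m) for k = 0,...,5. Row orthogonality: sum_m chi_k(m) conj(chi_l(m)) = 6 * [k = l].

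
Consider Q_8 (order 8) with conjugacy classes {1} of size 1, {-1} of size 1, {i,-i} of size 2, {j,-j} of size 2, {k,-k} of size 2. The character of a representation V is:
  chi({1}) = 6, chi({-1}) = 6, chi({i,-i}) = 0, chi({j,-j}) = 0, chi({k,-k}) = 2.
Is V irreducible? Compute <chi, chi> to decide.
Not irreducible (reducible): <chi, chi> = 10 > 1.

Working: <chi, chi> = (1/|G|) sum_C |C| * |chi(C)|^2 = (1/8)[1*|6|^2 + 1*|6|^2 + 2*|0|^2 + 2*|0|^2 + 2*|2|^2]
  = (1/8)[(36) + (36) + (0) + (0) + (8)] = 80/8 = 10.
A character is irreducible iff <chi, chi> = 1, so this representation is reducible.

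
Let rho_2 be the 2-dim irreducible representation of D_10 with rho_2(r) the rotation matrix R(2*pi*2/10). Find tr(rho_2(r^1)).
chi_{rho_2}(r^1) = 2*cos(2*pi*2*1/10) = -1/2 + sqrt(5)/2

Argument: rho_2(r^1) is rotation by angle 2*pi*2*1/10, whose trace is 2*cos(2*pi*2*1/10) = -1/2 + sqrt(5)/2.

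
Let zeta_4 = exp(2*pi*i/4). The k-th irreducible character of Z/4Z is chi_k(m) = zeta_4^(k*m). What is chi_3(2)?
chi_3(2) = zeta_4^6 = -1

Derivation: chi_3(2) = zeta_4^(3*2) = zeta_4^6. Since zeta_4^4 = 1, this equals zeta_4^2 = exp(2*pi*i*2/4) = -1.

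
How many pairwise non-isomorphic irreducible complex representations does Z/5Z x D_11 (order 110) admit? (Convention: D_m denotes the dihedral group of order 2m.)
35

Working: The number of irreducible complex representations of a finite group equals its number of conjugacy classes. For a direct product, #classes(G x H) = #classes(G) * #classes(H). Z/5Z has 5 classes (abelian), D_11 has 7 classes, so 5 * 7 = 35, so Z/5Z x D_11 (order 110) has exactly 35 irreducible complex representations.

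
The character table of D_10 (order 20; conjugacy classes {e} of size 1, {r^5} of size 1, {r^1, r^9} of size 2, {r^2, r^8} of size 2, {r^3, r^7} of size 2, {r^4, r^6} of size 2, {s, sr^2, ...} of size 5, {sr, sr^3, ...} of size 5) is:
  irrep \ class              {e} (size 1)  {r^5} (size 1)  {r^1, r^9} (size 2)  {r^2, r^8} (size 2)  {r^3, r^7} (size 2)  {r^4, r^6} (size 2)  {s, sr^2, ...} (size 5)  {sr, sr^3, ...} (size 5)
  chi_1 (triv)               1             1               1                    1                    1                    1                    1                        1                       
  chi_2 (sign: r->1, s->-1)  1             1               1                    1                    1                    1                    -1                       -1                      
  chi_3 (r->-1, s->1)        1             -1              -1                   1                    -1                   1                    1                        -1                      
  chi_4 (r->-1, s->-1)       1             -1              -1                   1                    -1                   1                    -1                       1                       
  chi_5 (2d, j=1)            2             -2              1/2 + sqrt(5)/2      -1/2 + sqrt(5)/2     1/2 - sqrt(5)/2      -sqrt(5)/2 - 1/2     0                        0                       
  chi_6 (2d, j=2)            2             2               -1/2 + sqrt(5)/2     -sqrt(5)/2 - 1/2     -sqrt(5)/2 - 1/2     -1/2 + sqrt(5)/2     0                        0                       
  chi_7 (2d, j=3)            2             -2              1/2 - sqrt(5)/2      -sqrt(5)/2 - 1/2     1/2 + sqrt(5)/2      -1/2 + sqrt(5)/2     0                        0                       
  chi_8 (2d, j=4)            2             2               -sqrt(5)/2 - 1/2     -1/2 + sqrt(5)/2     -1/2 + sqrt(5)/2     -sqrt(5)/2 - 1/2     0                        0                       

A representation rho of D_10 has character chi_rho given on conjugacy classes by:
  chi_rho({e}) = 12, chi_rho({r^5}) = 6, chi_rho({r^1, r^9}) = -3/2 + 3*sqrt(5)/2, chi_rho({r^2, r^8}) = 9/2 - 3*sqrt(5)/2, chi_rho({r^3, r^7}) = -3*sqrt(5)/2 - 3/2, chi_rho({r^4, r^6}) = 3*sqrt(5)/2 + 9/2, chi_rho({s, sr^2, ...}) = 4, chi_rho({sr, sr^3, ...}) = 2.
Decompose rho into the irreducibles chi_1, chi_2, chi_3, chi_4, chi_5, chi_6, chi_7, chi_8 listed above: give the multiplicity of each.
Multiplicities: chi_1: 3, chi_2: 0, chi_3: 2, chi_4: 1, chi_5: 0, chi_6: 3, chi_7: 0, chi_8: 0.

Argument: Use <chi_rho, chi> = (1/|G|) sum_C |C| * chi_rho(C) * conj(chi(C)) with |G| = 20 for each irreducible chi in the table:
  <chi_rho, chi_1> = (1/20)[1*(12)*conj(1) + 1*(6)*conj(1) + 2*(-3/2 + 3*sqrt(5)/2)*conj(1) + 2*(9/2 - 3*sqrt(5)/2)*conj(1) + 2*(-3*sqrt(5)/2 - 3/2)*conj(1) + 2*(3*sqrt(5)/2 + 9/2)*conj(1) + 5*(4)*conj(1) + 5*(2)*conj(1)]
      = (1/20)[(12) + (6) + (-3 + 3*sqrt(5)) + (9 - 3*sqrt(5)) + (-3*sqrt(5) - 3) + (3*sqrt(5) + 9) + (20) + (10)] = 60/20 = 3
  <chi_rho, chi_2> = (1/20)[1*(12)*conj(1) + 1*(6)*conj(1) + 2*(-3/2 + 3*sqrt(5)/2)*conj(1) + 2*(9/2 - 3*sqrt(5)/2)*conj(1) + 2*(-3*sqrt(5)/2 - 3/2)*conj(1) + 2*(3*sqrt(5)/2 + 9/2)*conj(1) + 5*(4)*conj(-1) + 5*(2)*conj(-1)]
      = (1/20)[(12) + (6) + (-3 + 3*sqrt(5)) + (9 - 3*sqrt(5)) + (-3*sqrt(5) - 3) + (3*sqrt(5) + 9) + (-20) + (-10)] = 0/20 = 0
  <chi_rho, chi_3> = (1/20)[1*(12)*conj(1) + 1*(6)*conj(-1) + 2*(-3/2 + 3*sqrt(5)/2)*conj(-1) + 2*(9/2 - 3*sqrt(5)/2)*conj(1) + 2*(-3*sqrt(5)/2 - 3/2)*conj(-1) + 2*(3*sqrt(5)/2 + 9/2)*conj(1) + 5*(4)*conj(1) + 5*(2)*conj(-1)]
      = (1/20)[(12) + (-6) + (3 - 3*sqrt(5)) + (9 - 3*sqrt(5)) + (3 + 3*sqrt(5)) + (3*sqrt(5) + 9) + (20) + (-10)] = 40/20 = 2
  <chi_rho, chi_4> = (1/20)[1*(12)*conj(1) + 1*(6)*conj(-1) + 2*(-3/2 + 3*sqrt(5)/2)*conj(-1) + 2*(9/2 - 3*sqrt(5)/2)*conj(1) + 2*(-3*sqrt(5)/2 - 3/2)*conj(-1) + 2*(3*sqrt(5)/2 + 9/2)*conj(1) + 5*(4)*conj(-1) + 5*(2)*conj(1)]
      = (1/20)[(12) + (-6) + (3 - 3*sqrt(5)) + (9 - 3*sqrt(5)) + (3 + 3*sqrt(5)) + (3*sqrt(5) + 9) + (-20) + (10)] = 20/20 = 1
  <chi_rho, chi_5> = (1/20)[1*(12)*conj(2) + 1*(6)*conj(-2) + 2*(-3/2 + 3*sqrt(5)/2)*conj(1/2 + sqrt(5)/2) + 2*(9/2 - 3*sqrt(5)/2)*conj(-1/2 + sqrt(5)/2) + 2*(-3*sqrt(5)/2 - 3/2)*conj(1/2 - sqrt(5)/2) + 2*(3*sqrt(5)/2 + 9/2)*conj(-sqrt(5)/2 - 1/2) + 5*(4)*conj(0) + 5*(2)*conj(0)]
      = (1/20)[(24) + (-12) + (6) + (-12 + 6*sqrt(5)) + (6) + (-6*sqrt(5) - 12) + (0) + (0)] = 0/20 = 0
  <chi_rho, chi_6> = (1/20)[1*(12)*conj(2) + 1*(6)*conj(2) + 2*(-3/2 + 3*sqrt(5)/2)*conj(-1/2 + sqrt(5)/2) + 2*(9/2 - 3*sqrt(5)/2)*conj(-sqrt(5)/2 - 1/2) + 2*(-3*sqrt(5)/2 - 3/2)*conj(-sqrt(5)/2 - 1/2) + 2*(3*sqrt(5)/2 + 9/2)*conj(-1/2 + sqrt(5)/2) + 5*(4)*conj(0) + 5*(2)*conj(0)]
      = (1/20)[(24) + (12) + (9 - 3*sqrt(5)) + (3 - 3*sqrt(5)) + (3*sqrt(5) + 9) + (3 + 3*sqrt(5)) + (0) + (0)] = 60/20 = 3
  <chi_rho, chi_7> = (1/20)[1*(12)*conj(2) + 1*(6)*conj(-2) + 2*(-3/2 + 3*sqrt(5)/2)*conj(1/2 - sqrt(5)/2) + 2*(9/2 - 3*sqrt(5)/2)*conj(-sqrt(5)/2 - 1/2) + 2*(-3*sqrt(5)/2 - 3/2)*conj(1/2 + sqrt(5)/2) + 2*(3*sqrt(5)/2 + 9/2)*conj(-1/2 + sqrt(5)/2) + 5*(4)*conj(0) + 5*(2)*conj(0)]
      = (1/20)[(24) + (-12) + (-9 + 3*sqrt(5)) + (3 - 3*sqrt(5)) + (-9 - 3*sqrt(5)) + (3 + 3*sqrt(5)) + (0) + (0)] = 0/20 = 0
  <chi_rho, chi_8> = (1/20)[1*(12)*conj(2) + 1*(6)*conj(2) + 2*(-3/2 + 3*sqrt(5)/2)*conj(-sqrt(5)/2 - 1/2) + 2*(9/2 - 3*sqrt(5)/2)*conj(-1/2 + sqrt(5)/2) + 2*(-3*sqrt(5)/2 - 3/2)*conj(-1/2 + sqrt(5)/2) + 2*(3*sqrt(5)/2 + 9/2)*conj(-sqrt(5)/2 - 1/2) + 5*(4)*conj(0) + 5*(2)*conj(0)]
      = (1/20)[(24) + (12) + (-6) + (-12 + 6*sqrt(5)) + (-6) + (-6*sqrt(5) - 12) + (0) + (0)] = 0/20 = 0
Dimension check: dim(rho) = sum (mult * dim) = 3*1 + 0*1 + 2*1 + 1*1 + 0*2 + 3*2 + 0*2 + 0*2 = 12 = chi_rho(e) = 12.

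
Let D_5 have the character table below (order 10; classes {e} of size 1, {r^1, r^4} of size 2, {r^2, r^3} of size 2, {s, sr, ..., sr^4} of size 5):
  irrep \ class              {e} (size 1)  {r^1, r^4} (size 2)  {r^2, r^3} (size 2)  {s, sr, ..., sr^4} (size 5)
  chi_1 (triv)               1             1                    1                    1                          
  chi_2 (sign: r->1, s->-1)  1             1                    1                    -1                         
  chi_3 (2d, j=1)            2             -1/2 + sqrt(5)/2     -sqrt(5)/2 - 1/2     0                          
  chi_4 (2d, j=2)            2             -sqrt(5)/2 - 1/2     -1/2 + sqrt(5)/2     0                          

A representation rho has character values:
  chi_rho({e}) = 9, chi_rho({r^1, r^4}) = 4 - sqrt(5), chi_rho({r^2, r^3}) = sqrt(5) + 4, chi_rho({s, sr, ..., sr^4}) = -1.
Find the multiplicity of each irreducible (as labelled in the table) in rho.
Multiplicities: chi_1: 2, chi_2: 3, chi_3: 0, chi_4: 2.

Argument: Use <chi_rho, chi> = (1/|G|) sum_C |C| * chi_rho(C) * conj(chi(C)) with |G| = 10 for each irreducible chi in the table:
  <chi_rho, chi_1> = (1/10)[1*(9)*conj(1) + 2*(4 - sqrt(5))*conj(1) + 2*(sqrt(5) + 4)*conj(1) + 5*(-1)*conj(1)]
      = (1/10)[(9) + (8 - 2*sqrt(5)) + (2*sqrt(5) + 8) + (-5)] = 20/10 = 2
  <chi_rho, chi_2> = (1/10)[1*(9)*conj(1) + 2*(4 - sqrt(5))*conj(1) + 2*(sqrt(5) + 4)*conj(1) + 5*(-1)*conj(-1)]
      = (1/10)[(9) + (8 - 2*sqrt(5)) + (2*sqrt(5) + 8) + (5)] = 30/10 = 3
  <chi_rho, chi_3> = (1/10)[1*(9)*conj(2) + 2*(4 - sqrt(5))*conj(-1/2 + sqrt(5)/2) + 2*(sqrt(5) + 4)*conj(-sqrt(5)/2 - 1/2) + 5*(-1)*conj(0)]
      = (1/10)[(18) + (-9 + 5*sqrt(5)) + (-5*sqrt(5) - 9) + (0)] = 0/10 = 0
  <chi_rho, chi_4> = (1/10)[1*(9)*conj(2) + 2*(4 - sqrt(5))*conj(-sqrt(5)/2 - 1/2) + 2*(sqrt(5) + 4)*conj(-1/2 + sqrt(5)/2) + 5*(-1)*conj(0)]
      = (1/10)[(18) + (1 - 3*sqrt(5)) + (1 + 3*sqrt(5)) + (0)] = 20/10 = 2
Dimension check: dim(rho) = sum (mult * dim) = 2*1 + 3*1 + 0*2 + 2*2 = 9 = chi_rho(e) = 9.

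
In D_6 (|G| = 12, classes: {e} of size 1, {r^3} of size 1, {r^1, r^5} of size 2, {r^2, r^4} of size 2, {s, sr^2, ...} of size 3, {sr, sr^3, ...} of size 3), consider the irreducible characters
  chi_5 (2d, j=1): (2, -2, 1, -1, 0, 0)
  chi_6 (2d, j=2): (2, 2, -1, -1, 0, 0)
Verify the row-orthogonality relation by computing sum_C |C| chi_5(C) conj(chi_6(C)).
Sum = 0; so <chi_5, chi_6> = 0 (distinct irreducibles are orthogonal).

Derivation: Compute term by term over conjugacy classes (|C| * chi_5(C) * conj(chi_6(C))):
  1*(2)*conj(2) + 1*(-2)*conj(2) + 2*(1)*conj(-1) + 2*(-1)*conj(-1) + 3*(0)*conj(0) + 3*(0)*conj(0)
  = (4) + (-4) + (-2) + (2) + (0) + (0)
  = 0.
Dividing by |G| = 12 gives 0/12 = 0, matching the row-orthogonality relation <chi_5, chi_6> = [chi_5 = chi_6].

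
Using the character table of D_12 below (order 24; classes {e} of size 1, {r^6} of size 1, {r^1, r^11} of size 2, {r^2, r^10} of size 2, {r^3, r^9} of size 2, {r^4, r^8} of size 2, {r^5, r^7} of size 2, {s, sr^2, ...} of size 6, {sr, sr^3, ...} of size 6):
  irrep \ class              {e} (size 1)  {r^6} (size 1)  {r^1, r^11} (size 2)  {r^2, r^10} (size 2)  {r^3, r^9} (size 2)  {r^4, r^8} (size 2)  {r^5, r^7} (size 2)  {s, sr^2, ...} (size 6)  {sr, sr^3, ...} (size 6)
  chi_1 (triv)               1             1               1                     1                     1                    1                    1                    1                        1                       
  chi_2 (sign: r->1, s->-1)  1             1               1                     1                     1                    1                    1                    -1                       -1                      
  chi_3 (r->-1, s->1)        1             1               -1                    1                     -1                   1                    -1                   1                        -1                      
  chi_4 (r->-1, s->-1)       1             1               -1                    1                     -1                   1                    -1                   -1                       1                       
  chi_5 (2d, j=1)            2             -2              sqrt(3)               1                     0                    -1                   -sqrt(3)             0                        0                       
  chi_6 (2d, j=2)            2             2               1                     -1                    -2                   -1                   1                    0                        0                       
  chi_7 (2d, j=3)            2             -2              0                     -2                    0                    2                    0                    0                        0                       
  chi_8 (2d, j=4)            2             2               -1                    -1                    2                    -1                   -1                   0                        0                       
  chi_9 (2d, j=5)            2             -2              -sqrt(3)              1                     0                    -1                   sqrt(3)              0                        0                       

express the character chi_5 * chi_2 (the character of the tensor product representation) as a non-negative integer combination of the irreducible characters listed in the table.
chi_5 tensor chi_2 = chi_5 (all other irreducibles have multiplicity 0).

Justification: The character of a tensor product is the pointwise product (chi_5 * chi_2)(C) = chi_5(C) * chi_2(C):
  {e}: (2)*(1), {r^6}: (-2)*(1), {r^1, r^11}: (sqrt(3))*(1), {r^2, r^10}: (1)*(1), {r^3, r^9}: (0)*(1), {r^4, r^8}: (-1)*(1), {r^5, r^7}: (-sqrt(3))*(1), {s, sr^2, ...}: (0)*(-1), {sr, sr^3, ...}: (0)*(-1)
so (chi_5 * chi_2) takes values
  {e} -> 2, {r^6} -> -2, {r^1, r^11} -> sqrt(3), {r^2, r^10} -> 1, {r^3, r^9} -> 0, {r^4, r^8} -> -1, {r^5, r^7} -> -sqrt(3), {s, sr^2, ...} -> 0, {sr, sr^3, ...} -> 0.
Now take the inner product of this character with each irreducible chi from the table, <chi_5*chi_2, chi> = (1/24) sum_C |C| (chi_5*chi_2)(C) conj(chi(C)):
  <chi_5*chi_2, chi_1> = (1/24)[1*(2)*conj(1) + 1*(-2)*conj(1) + 2*(sqrt(3))*conj(1) + 2*(1)*conj(1) + 2*(0)*conj(1) + 2*(-1)*conj(1) + 2*(-sqrt(3))*conj(1) + 6*(0)*conj(1) + 6*(0)*conj(1)]
      = (1/24)[(2) + (-2) + (2*sqrt(3)) + (2) + (0) + (-2) + (-2*sqrt(3)) + (0) + (0)] = 0/24 = 0
  <chi_5*chi_2, chi_2> = (1/24)[1*(2)*conj(1) + 1*(-2)*conj(1) + 2*(sqrt(3))*conj(1) + 2*(1)*conj(1) + 2*(0)*conj(1) + 2*(-1)*conj(1) + 2*(-sqrt(3))*conj(1) + 6*(0)*conj(-1) + 6*(0)*conj(-1)]
      = (1/24)[(2) + (-2) + (2*sqrt(3)) + (2) + (0) + (-2) + (-2*sqrt(3)) + (0) + (0)] = 0/24 = 0
  <chi_5*chi_2, chi_3> = (1/24)[1*(2)*conj(1) + 1*(-2)*conj(1) + 2*(sqrt(3))*conj(-1) + 2*(1)*conj(1) + 2*(0)*conj(-1) + 2*(-1)*conj(1) + 2*(-sqrt(3))*conj(-1) + 6*(0)*conj(1) + 6*(0)*conj(-1)]
      = (1/24)[(2) + (-2) + (-2*sqrt(3)) + (2) + (0) + (-2) + (2*sqrt(3)) + (0) + (0)] = 0/24 = 0
  <chi_5*chi_2, chi_4> = (1/24)[1*(2)*conj(1) + 1*(-2)*conj(1) + 2*(sqrt(3))*conj(-1) + 2*(1)*conj(1) + 2*(0)*conj(-1) + 2*(-1)*conj(1) + 2*(-sqrt(3))*conj(-1) + 6*(0)*conj(-1) + 6*(0)*conj(1)]
      = (1/24)[(2) + (-2) + (-2*sqrt(3)) + (2) + (0) + (-2) + (2*sqrt(3)) + (0) + (0)] = 0/24 = 0
  <chi_5*chi_2, chi_5> = (1/24)[1*(2)*conj(2) + 1*(-2)*conj(-2) + 2*(sqrt(3))*conj(sqrt(3)) + 2*(1)*conj(1) + 2*(0)*conj(0) + 2*(-1)*conj(-1) + 2*(-sqrt(3))*conj(-sqrt(3)) + 6*(0)*conj(0) + 6*(0)*conj(0)]
      = (1/24)[(4) + (4) + (6) + (2) + (0) + (2) + (6) + (0) + (0)] = 24/24 = 1
  <chi_5*chi_2, chi_6> = (1/24)[1*(2)*conj(2) + 1*(-2)*conj(2) + 2*(sqrt(3))*conj(1) + 2*(1)*conj(-1) + 2*(0)*conj(-2) + 2*(-1)*conj(-1) + 2*(-sqrt(3))*conj(1) + 6*(0)*conj(0) + 6*(0)*conj(0)]
      = (1/24)[(4) + (-4) + (2*sqrt(3)) + (-2) + (0) + (2) + (-2*sqrt(3)) + (0) + (0)] = 0/24 = 0
  <chi_5*chi_2, chi_7> = (1/24)[1*(2)*conj(2) + 1*(-2)*conj(-2) + 2*(sqrt(3))*conj(0) + 2*(1)*conj(-2) + 2*(0)*conj(0) + 2*(-1)*conj(2) + 2*(-sqrt(3))*conj(0) + 6*(0)*conj(0) + 6*(0)*conj(0)]
      = (1/24)[(4) + (4) + (0) + (-4) + (0) + (-4) + (0) + (0) + (0)] = 0/24 = 0
  <chi_5*chi_2, chi_8> = (1/24)[1*(2)*conj(2) + 1*(-2)*conj(2) + 2*(sqrt(3))*conj(-1) + 2*(1)*conj(-1) + 2*(0)*conj(2) + 2*(-1)*conj(-1) + 2*(-sqrt(3))*conj(-1) + 6*(0)*conj(0) + 6*(0)*conj(0)]
      = (1/24)[(4) + (-4) + (-2*sqrt(3)) + (-2) + (0) + (2) + (2*sqrt(3)) + (0) + (0)] = 0/24 = 0
  <chi_5*chi_2, chi_9> = (1/24)[1*(2)*conj(2) + 1*(-2)*conj(-2) + 2*(sqrt(3))*conj(-sqrt(3)) + 2*(1)*conj(1) + 2*(0)*conj(0) + 2*(-1)*conj(-1) + 2*(-sqrt(3))*conj(sqrt(3)) + 6*(0)*conj(0) + 6*(0)*conj(0)]
      = (1/24)[(4) + (4) + (-6) + (2) + (0) + (2) + (-6) + (0) + (0)] = 0/24 = 0
Hence the multiplicities are chi_5: 1. Dimension check: dim(chi_5)*dim(chi_2) = 2*1 = 2 and sum (mult * dim) = 1*2 = 2.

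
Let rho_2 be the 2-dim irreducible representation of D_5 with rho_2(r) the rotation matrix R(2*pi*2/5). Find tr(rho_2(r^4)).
chi_{rho_2}(r^4) = 2*cos(2*pi*2*4/5) = -sqrt(5)/2 - 1/2

Justification: rho_2(r^4) is rotation by angle 2*pi*2*4/5, whose trace is 2*cos(2*pi*2*4/5) = -sqrt(5)/2 - 1/2.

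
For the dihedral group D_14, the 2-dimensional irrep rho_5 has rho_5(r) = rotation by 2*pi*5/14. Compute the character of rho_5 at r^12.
chi_{rho_5}(r^12) = 2*cos(2*pi*5*12/14) = -2*cos(3*pi/7)

rho_5(r^12) is rotation by angle 2*pi*5*12/14, whose trace is 2*cos(2*pi*5*12/14) = -2*cos(3*pi/7).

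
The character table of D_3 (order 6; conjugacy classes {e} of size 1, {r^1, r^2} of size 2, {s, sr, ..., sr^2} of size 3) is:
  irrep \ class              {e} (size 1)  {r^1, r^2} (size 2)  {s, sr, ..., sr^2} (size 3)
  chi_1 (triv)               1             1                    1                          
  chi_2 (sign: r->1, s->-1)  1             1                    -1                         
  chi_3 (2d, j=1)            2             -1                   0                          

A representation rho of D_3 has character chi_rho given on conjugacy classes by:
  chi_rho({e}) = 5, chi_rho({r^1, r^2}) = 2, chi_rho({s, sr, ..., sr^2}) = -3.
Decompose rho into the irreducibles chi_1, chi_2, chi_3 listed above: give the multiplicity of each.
Multiplicities: chi_1: 0, chi_2: 3, chi_3: 1.

Argument: Use <chi_rho, chi> = (1/|G|) sum_C |C| * chi_rho(C) * conj(chi(C)) with |G| = 6 for each irreducible chi in the table:
  <chi_rho, chi_1> = (1/6)[1*(5)*conj(1) + 2*(2)*conj(1) + 3*(-3)*conj(1)]
      = (1/6)[(5) + (4) + (-9)] = 0/6 = 0
  <chi_rho, chi_2> = (1/6)[1*(5)*conj(1) + 2*(2)*conj(1) + 3*(-3)*conj(-1)]
      = (1/6)[(5) + (4) + (9)] = 18/6 = 3
  <chi_rho, chi_3> = (1/6)[1*(5)*conj(2) + 2*(2)*conj(-1) + 3*(-3)*conj(0)]
      = (1/6)[(10) + (-4) + (0)] = 6/6 = 1
Dimension check: dim(rho) = sum (mult * dim) = 0*1 + 3*1 + 1*2 = 5 = chi_rho(e) = 5.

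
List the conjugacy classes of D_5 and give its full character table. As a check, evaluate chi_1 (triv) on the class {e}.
Conjugacy classes: {e} of size 1, {r^1, r^4} of size 2, {r^2, r^3} of size 2, {s, sr, ..., sr^4} of size 5.
Character table:
  irrep \ class              {e} (size 1)  {r^1, r^4} (size 2)  {r^2, r^3} (size 2)  {s, sr, ..., sr^4} (size 5)
  chi_1 (triv)               1             1                    1                    1                          
  chi_2 (sign: r->1, s->-1)  1             1                    1                    -1                         
  chi_3 (2d, j=1)            2             -1/2 + sqrt(5)/2     -sqrt(5)/2 - 1/2     0                          
  chi_4 (2d, j=2)            2             -sqrt(5)/2 - 1/2     -1/2 + sqrt(5)/2     0                          

Spot check: chi_1 (triv) on {e} = 1.

Proof sketch: D_5 has order 2*5 = 10 with 4 conjugacy classes, hence 4 irreducibles. Sum of squared dims 1 + 1 + 4 + 4 = 10 = |G|. Linear characters come from the abelianisation; the 2-dimensional irreps have character r^k -> 2*cos(2*pi*j*k/5), reflections -> 0.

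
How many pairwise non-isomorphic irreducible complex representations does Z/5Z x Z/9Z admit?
45

Details: The number of irreducible complex representations of a finite group equals its number of conjugacy classes. Z/5Z x Z/9Z is abelian of order 45, so every element is its own conjugacy class: 45 classes, so Z/5Z x Z/9Z (order 45) has exactly 45 irreducible complex representations.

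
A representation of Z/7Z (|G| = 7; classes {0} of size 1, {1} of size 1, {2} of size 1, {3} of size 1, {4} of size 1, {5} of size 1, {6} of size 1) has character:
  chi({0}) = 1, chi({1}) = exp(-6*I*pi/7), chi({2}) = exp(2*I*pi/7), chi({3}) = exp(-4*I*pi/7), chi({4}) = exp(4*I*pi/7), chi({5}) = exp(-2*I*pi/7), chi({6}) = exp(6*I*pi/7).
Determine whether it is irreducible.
Irreducible: <chi, chi> = 1.

Proof sketch: <chi, chi> = (1/|G|) sum_C |C| * |chi(C)|^2 = (1/7)[1*|1|^2 + 1*|exp(-6*I*pi/7)|^2 + 1*|exp(2*I*pi/7)|^2 + 1*|exp(-4*I*pi/7)|^2 + 1*|exp(4*I*pi/7)|^2 + 1*|exp(-2*I*pi/7)|^2 + 1*|exp(6*I*pi/7)|^2]
  = (1/7)[(1) + (1) + (1) + (1) + (1) + (1) + (1)] = 7/7 = 1.
(Exp terms are combined using exp(i*s)*conj(exp(i*t)) = exp(i*(s-t)), and sums of them are collapsed using the identity that for every m > 1 the m distinct m-th roots of unity sum to 0, e.g. 1 + exp(2*I*pi/3) + exp(-2*I*pi/3) = 0.)
A character is irreducible iff <chi, chi> = 1, so this representation is irreducible.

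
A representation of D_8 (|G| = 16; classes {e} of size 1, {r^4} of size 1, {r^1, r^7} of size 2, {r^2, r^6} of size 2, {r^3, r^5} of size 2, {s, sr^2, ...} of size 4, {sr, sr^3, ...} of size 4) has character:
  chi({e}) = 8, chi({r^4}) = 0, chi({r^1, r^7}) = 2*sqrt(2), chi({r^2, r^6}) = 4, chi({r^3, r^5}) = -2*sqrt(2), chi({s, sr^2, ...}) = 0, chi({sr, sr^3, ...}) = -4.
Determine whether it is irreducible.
Not irreducible (reducible): <chi, chi> = 12 > 1.

Derivation: <chi, chi> = (1/|G|) sum_C |C| * |chi(C)|^2 = (1/16)[1*|8|^2 + 1*|0|^2 + 2*|2*sqrt(2)|^2 + 2*|4|^2 + 2*|-2*sqrt(2)|^2 + 4*|0|^2 + 4*|-4|^2]
  = (1/16)[(64) + (0) + (16) + (32) + (16) + (0) + (64)] = 192/16 = 12.
A character is irreducible iff <chi, chi> = 1, so this representation is reducible.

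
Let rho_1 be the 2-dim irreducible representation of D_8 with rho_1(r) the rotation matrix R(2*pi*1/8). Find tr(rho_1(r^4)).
chi_{rho_1}(r^4) = 2*cos(2*pi*1*4/8) = -2

Argument: rho_1(r^4) is rotation by angle 2*pi*1*4/8, whose trace is 2*cos(2*pi*1*4/8) = -2.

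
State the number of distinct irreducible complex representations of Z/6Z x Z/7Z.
42

Argument: The number of irreducible complex representations of a finite group equals its number of conjugacy classes. Z/6Z x Z/7Z is abelian of order 42, so every element is its own conjugacy class: 42 classes, so Z/6Z x Z/7Z (order 42) has exactly 42 irreducible complex representations.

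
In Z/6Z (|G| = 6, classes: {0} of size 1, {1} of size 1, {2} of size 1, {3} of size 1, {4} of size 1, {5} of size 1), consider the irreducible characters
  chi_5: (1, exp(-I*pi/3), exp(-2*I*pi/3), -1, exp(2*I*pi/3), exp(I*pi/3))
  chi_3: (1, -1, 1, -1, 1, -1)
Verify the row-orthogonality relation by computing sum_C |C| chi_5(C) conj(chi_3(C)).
Sum = 0; so <chi_5, chi_3> = 0 (distinct irreducibles are orthogonal).

Why: Compute term by term over conjugacy classes (|C| * chi_5(C) * conj(chi_3(C))):
  1*(1)*conj(1) + 1*(exp(-I*pi/3))*conj(-1) + 1*(exp(-2*I*pi/3))*conj(1) + 1*(-1)*conj(-1) + 1*(exp(2*I*pi/3))*conj(1) + 1*(exp(I*pi/3))*conj(-1)
  = (1) + (-exp(-I*pi/3)) + (exp(-2*I*pi/3)) + (1) + (exp(2*I*pi/3)) + (-exp(I*pi/3))
  = 0.
(Exp terms are combined using exp(i*s)*conj(exp(i*t)) = exp(i*(s-t)), and sums of them are collapsed using the identity that for every m > 1 the m distinct m-th roots of unity sum to 0, e.g. 1 + exp(2*I*pi/3) + exp(-2*I*pi/3) = 0.)
Dividing by |G| = 6 gives 0/6 = 0, matching the row-orthogonality relation <chi_5, chi_3> = [chi_5 = chi_3].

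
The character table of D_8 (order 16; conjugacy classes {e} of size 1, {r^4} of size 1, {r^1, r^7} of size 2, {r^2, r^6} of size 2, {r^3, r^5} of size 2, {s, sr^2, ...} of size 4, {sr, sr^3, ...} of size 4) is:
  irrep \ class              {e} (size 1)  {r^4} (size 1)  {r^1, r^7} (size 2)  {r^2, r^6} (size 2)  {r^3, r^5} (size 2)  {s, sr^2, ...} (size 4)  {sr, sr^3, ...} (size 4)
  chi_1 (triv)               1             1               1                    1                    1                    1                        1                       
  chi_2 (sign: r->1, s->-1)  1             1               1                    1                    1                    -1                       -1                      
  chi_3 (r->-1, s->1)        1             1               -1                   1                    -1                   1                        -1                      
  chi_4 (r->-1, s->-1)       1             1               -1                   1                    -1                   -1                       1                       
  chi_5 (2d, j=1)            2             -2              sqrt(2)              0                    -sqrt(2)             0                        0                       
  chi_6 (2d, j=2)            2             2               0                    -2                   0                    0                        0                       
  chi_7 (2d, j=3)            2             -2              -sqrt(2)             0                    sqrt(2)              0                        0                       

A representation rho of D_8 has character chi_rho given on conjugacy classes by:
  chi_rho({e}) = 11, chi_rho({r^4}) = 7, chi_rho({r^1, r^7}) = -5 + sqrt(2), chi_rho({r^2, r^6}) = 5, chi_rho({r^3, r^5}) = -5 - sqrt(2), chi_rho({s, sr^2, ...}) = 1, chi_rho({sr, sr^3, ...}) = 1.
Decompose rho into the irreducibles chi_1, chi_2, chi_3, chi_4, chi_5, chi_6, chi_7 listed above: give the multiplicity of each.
Multiplicities: chi_1: 1, chi_2: 0, chi_3: 3, chi_4: 3, chi_5: 1, chi_6: 1, chi_7: 0.

Proof sketch: Use <chi_rho, chi> = (1/|G|) sum_C |C| * chi_rho(C) * conj(chi(C)) with |G| = 16 for each irreducible chi in the table:
  <chi_rho, chi_1> = (1/16)[1*(11)*conj(1) + 1*(7)*conj(1) + 2*(-5 + sqrt(2))*conj(1) + 2*(5)*conj(1) + 2*(-5 - sqrt(2))*conj(1) + 4*(1)*conj(1) + 4*(1)*conj(1)]
      = (1/16)[(11) + (7) + (-10 + 2*sqrt(2)) + (10) + (-10 - 2*sqrt(2)) + (4) + (4)] = 16/16 = 1
  <chi_rho, chi_2> = (1/16)[1*(11)*conj(1) + 1*(7)*conj(1) + 2*(-5 + sqrt(2))*conj(1) + 2*(5)*conj(1) + 2*(-5 - sqrt(2))*conj(1) + 4*(1)*conj(-1) + 4*(1)*conj(-1)]
      = (1/16)[(11) + (7) + (-10 + 2*sqrt(2)) + (10) + (-10 - 2*sqrt(2)) + (-4) + (-4)] = 0/16 = 0
  <chi_rho, chi_3> = (1/16)[1*(11)*conj(1) + 1*(7)*conj(1) + 2*(-5 + sqrt(2))*conj(-1) + 2*(5)*conj(1) + 2*(-5 - sqrt(2))*conj(-1) + 4*(1)*conj(1) + 4*(1)*conj(-1)]
      = (1/16)[(11) + (7) + (10 - 2*sqrt(2)) + (10) + (2*sqrt(2) + 10) + (4) + (-4)] = 48/16 = 3
  <chi_rho, chi_4> = (1/16)[1*(11)*conj(1) + 1*(7)*conj(1) + 2*(-5 + sqrt(2))*conj(-1) + 2*(5)*conj(1) + 2*(-5 - sqrt(2))*conj(-1) + 4*(1)*conj(-1) + 4*(1)*conj(1)]
      = (1/16)[(11) + (7) + (10 - 2*sqrt(2)) + (10) + (2*sqrt(2) + 10) + (-4) + (4)] = 48/16 = 3
  <chi_rho, chi_5> = (1/16)[1*(11)*conj(2) + 1*(7)*conj(-2) + 2*(-5 + sqrt(2))*conj(sqrt(2)) + 2*(5)*conj(0) + 2*(-5 - sqrt(2))*conj(-sqrt(2)) + 4*(1)*conj(0) + 4*(1)*conj(0)]
      = (1/16)[(22) + (-14) + (4 - 10*sqrt(2)) + (0) + (4 + 10*sqrt(2)) + (0) + (0)] = 16/16 = 1
  <chi_rho, chi_6> = (1/16)[1*(11)*conj(2) + 1*(7)*conj(2) + 2*(-5 + sqrt(2))*conj(0) + 2*(5)*conj(-2) + 2*(-5 - sqrt(2))*conj(0) + 4*(1)*conj(0) + 4*(1)*conj(0)]
      = (1/16)[(22) + (14) + (0) + (-20) + (0) + (0) + (0)] = 16/16 = 1
  <chi_rho, chi_7> = (1/16)[1*(11)*conj(2) + 1*(7)*conj(-2) + 2*(-5 + sqrt(2))*conj(-sqrt(2)) + 2*(5)*conj(0) + 2*(-5 - sqrt(2))*conj(sqrt(2)) + 4*(1)*conj(0) + 4*(1)*conj(0)]
      = (1/16)[(22) + (-14) + (-4 + 10*sqrt(2)) + (0) + (-10*sqrt(2) - 4) + (0) + (0)] = 0/16 = 0
Dimension check: dim(rho) = sum (mult * dim) = 1*1 + 0*1 + 3*1 + 3*1 + 1*2 + 1*2 + 0*2 = 11 = chi_rho(e) = 11.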